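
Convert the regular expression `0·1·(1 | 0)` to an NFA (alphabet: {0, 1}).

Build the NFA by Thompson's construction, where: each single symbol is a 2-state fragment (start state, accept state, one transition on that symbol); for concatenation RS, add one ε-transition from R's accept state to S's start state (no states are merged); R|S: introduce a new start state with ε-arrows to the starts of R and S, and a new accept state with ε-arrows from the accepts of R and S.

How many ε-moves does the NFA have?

6

Building bottom-up:
Each of the 4 symbol leaves contributes 0 ε-transitions.
  1 | 0 → 4 ε-transitions
  0·1·(1 | 0) → 6 ε-transitions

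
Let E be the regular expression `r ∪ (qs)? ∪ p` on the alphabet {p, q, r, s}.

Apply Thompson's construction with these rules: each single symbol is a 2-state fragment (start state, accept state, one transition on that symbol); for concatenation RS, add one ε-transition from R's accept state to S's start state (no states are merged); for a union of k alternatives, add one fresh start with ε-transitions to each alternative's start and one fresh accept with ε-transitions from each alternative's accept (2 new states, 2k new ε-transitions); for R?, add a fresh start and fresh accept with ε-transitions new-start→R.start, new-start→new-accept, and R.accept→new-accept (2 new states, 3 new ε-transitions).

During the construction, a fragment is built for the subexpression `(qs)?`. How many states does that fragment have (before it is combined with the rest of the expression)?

Fragment for `(qs)?`:
Each of the 2 symbol leaves contributes a 2-state fragment.
  qs — 4 states
  (qs)? — 6 states

6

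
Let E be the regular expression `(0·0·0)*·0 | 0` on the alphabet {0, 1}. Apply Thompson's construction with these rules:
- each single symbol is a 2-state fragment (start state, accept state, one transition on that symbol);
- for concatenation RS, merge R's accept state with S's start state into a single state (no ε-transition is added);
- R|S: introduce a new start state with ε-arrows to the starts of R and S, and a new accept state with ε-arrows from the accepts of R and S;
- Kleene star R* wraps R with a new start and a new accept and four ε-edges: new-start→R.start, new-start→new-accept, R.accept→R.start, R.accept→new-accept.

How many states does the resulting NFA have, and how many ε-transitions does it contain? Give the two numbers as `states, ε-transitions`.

Building bottom-up:
Each of the 5 symbol leaves contributes 2 states and 0 ε-transitions.
  0·0·0 → 4 states, 0 ε-transitions
  (0·0·0)* → 6 states, 4 ε-transitions
  (0·0·0)*·0 → 7 states, 4 ε-transitions
  (0·0·0)*·0 | 0 → 11 states, 8 ε-transitions

11, 8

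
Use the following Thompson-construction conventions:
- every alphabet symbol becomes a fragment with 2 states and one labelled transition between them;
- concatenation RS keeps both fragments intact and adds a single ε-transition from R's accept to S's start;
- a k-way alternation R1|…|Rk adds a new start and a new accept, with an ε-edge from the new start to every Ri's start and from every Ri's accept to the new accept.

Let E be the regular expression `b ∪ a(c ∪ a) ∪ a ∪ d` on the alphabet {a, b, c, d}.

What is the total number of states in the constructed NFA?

16

Per subexpression:
Each of the 6 symbol leaves contributes a 2-state fragment.
  c ∪ a — 6 states
  a(c ∪ a) — 8 states
  b ∪ a(c ∪ a) ∪ a ∪ d — 16 states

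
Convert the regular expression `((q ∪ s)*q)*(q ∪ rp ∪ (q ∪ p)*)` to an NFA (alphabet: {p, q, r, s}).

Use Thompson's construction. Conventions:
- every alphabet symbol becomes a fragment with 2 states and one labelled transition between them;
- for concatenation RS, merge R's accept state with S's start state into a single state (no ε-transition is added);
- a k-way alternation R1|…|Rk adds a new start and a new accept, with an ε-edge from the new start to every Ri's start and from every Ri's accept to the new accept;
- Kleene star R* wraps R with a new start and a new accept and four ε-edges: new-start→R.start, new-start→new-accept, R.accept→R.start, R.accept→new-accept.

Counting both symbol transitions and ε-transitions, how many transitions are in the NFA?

Bottom-up over the parse tree:
Each of the 8 symbol leaves contributes 1 transition (1 symbol, 0 ε).
  q ∪ s = 6 transitions (2 symbol, 4 ε)
  (q ∪ s)* = 10 transitions (2 symbol, 8 ε)
  (q ∪ s)*q = 11 transitions (3 symbol, 8 ε)
  ((q ∪ s)*q)* = 15 transitions (3 symbol, 12 ε)
  rp = 2 transitions (2 symbol, 0 ε)
  q ∪ p = 6 transitions (2 symbol, 4 ε)
  (q ∪ p)* = 10 transitions (2 symbol, 8 ε)
  q ∪ rp ∪ (q ∪ p)* = 19 transitions (5 symbol, 14 ε)
  ((q ∪ s)*q)*(q ∪ rp ∪ (q ∪ p)*) = 34 transitions (8 symbol, 26 ε)

34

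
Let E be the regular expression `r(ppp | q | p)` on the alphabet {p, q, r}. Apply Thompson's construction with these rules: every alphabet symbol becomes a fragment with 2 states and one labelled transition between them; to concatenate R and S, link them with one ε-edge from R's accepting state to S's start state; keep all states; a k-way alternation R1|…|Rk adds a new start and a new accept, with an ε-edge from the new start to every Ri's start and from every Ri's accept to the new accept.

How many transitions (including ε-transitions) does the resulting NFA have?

15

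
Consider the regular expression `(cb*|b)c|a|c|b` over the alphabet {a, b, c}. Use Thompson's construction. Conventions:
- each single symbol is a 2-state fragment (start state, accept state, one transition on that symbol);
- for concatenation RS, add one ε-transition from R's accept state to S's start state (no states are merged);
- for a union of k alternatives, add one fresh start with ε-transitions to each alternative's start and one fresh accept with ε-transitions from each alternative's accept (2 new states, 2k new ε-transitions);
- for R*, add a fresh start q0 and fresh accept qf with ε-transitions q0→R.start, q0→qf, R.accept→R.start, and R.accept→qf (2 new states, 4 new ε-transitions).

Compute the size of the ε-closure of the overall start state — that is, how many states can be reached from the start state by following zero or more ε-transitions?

Let C(F) = |ε-closure(F.start)| within fragment F, and note whether F accepts ε. Symbol fragments have C = 1 and do not accept ε. Then:
  b* : |ε-closure| = 1 (new start) + 1 (body) + 1 (new accept) = 3
  cb* : |ε-closure| equals the left operand's closure size = 1 (its accept is not ε-reachable, so the closure stops there)
  cb*|b : |ε-closure| = 1 + 1 + 1 = 3 (the new accept is not ε-reachable since no branch accepts ε)
  (cb*|b)c : |ε-closure| equals the left operand's closure size = 3 (its accept is not ε-reachable, so the closure stops there)
  (cb*|b)c|a|c|b : new start ε-reaches every alternative's start; none of them accept ε, so the new accept is not reached: |ε-closure| = 1 + 3 + 1 + 1 + 1 = 7

7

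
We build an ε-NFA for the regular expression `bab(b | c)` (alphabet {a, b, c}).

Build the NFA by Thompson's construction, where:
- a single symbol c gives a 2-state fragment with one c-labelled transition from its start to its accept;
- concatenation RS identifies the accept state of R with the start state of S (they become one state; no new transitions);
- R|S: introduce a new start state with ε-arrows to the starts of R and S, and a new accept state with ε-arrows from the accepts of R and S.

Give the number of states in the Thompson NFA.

9

Bottom-up over the parse tree:
Each of the 5 symbol leaves contributes a 2-state fragment.
  b | c = 6 states
  bab(b | c) = 9 states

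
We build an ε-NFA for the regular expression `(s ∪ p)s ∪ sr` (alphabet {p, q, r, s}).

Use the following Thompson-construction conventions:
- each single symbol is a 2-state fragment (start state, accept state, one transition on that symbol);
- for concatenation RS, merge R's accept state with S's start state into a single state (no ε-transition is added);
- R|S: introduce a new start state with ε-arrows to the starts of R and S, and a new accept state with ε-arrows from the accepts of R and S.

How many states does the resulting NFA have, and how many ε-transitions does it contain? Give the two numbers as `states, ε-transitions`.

12, 8

Building bottom-up:
Each of the 5 symbol leaves contributes 2 states and 0 ε-transitions.
  s ∪ p = 6 states, 4 ε-transitions
  (s ∪ p)s = 7 states, 4 ε-transitions
  sr = 3 states, 0 ε-transitions
  (s ∪ p)s ∪ sr = 12 states, 8 ε-transitions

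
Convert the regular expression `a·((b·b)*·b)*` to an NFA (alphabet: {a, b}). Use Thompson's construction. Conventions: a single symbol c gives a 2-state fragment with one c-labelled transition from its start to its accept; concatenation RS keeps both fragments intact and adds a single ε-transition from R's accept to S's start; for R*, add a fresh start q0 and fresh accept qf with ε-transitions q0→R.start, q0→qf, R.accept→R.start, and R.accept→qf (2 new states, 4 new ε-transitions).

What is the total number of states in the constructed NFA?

Bottom-up over the parse tree:
Each of the 4 symbol leaves contributes a 2-state fragment.
  b·b → 4 states
  (b·b)* → 6 states
  (b·b)*·b → 8 states
  ((b·b)*·b)* → 10 states
  a·((b·b)*·b)* → 12 states

12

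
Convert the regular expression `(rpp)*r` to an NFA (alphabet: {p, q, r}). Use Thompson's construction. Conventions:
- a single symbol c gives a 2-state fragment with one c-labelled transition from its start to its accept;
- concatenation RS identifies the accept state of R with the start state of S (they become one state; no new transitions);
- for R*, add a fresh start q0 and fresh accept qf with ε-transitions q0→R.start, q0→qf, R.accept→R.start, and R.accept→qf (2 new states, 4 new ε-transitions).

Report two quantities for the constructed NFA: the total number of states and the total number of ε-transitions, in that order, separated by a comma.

Per subexpression:
Each of the 4 symbol leaves contributes 2 states and 0 ε-transitions.
  rpp — 4 states, 0 ε-transitions
  (rpp)* — 6 states, 4 ε-transitions
  (rpp)*r — 7 states, 4 ε-transitions

7, 4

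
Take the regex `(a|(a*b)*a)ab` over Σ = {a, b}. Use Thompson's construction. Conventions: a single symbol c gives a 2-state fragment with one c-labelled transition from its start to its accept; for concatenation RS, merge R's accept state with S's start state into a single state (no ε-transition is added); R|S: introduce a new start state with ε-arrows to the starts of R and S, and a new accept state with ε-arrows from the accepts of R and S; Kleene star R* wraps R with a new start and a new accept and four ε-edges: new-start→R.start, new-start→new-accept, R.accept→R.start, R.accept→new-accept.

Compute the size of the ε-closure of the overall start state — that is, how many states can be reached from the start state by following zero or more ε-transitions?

7

Compute the ε-closure size of each fragment's start state recursively; a symbol fragment's start has no outgoing ε-edge, so its closure is just itself (size 1).
  a* → new start has ε-edges to the inner start and to the new accept, so |closure| = 2 + 1 = 3
  a*b → the left operand accepts ε, so the closure extends into the next operand (the shared merged state is already counted); |closure| = 3 + (1−1) = 3
  (a*b)* → the star's fresh start ε-reaches both the body's start and the fresh accept: |closure| = 2 + 3 = 5
  (a*b)*a → |closure| = 5 + (1−1) = 5 (closure spills across the concat boundary because the left factor accepts ε)
  a|(a*b)*a → new start ε-reaches every alternative's start; none of them accept ε, so the new accept is not reached: |closure| = 1 + 1 + 5 = 7
  (a|(a*b)*a)ab → |closure| equals the left operand's closure size = 7 (its accept is not ε-reachable, so the closure stops there)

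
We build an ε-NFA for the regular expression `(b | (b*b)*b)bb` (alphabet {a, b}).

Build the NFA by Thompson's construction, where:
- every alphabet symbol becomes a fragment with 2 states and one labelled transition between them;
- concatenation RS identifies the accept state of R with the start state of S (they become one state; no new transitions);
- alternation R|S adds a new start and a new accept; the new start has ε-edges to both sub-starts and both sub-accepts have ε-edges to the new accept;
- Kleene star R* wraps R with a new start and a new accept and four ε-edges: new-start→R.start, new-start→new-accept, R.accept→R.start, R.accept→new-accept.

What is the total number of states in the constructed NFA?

Recursing over subexpressions:
Each of the 6 symbol leaves contributes a 2-state fragment.
  b* : 4 states
  b*b : 5 states
  (b*b)* : 7 states
  (b*b)*b : 8 states
  b | (b*b)*b : 12 states
  (b | (b*b)*b)bb : 14 states

14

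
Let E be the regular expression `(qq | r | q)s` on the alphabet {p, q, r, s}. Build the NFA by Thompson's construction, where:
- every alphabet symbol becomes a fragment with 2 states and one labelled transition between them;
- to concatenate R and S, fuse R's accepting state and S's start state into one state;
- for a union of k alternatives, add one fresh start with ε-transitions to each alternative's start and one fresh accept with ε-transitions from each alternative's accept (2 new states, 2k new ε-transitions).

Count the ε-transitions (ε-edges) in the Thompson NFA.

Per subexpression:
Each of the 5 symbol leaves contributes 0 ε-transitions.
  qq : 0 ε-transitions
  qq | r | q : 6 ε-transitions
  (qq | r | q)s : 6 ε-transitions

6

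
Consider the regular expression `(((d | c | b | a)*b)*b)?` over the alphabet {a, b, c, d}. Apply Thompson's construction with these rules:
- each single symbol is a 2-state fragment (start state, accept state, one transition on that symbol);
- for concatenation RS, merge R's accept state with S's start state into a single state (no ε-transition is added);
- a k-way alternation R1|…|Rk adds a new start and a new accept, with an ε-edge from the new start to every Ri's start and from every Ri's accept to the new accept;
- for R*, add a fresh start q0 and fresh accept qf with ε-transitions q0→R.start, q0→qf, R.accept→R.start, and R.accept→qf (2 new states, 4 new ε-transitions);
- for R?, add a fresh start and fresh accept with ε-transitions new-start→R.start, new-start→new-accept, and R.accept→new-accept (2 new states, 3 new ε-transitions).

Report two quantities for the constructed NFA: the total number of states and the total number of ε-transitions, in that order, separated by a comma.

18, 19

Recursing over subexpressions:
Each of the 6 symbol leaves contributes 2 states and 0 ε-transitions.
  d | c | b | a = 10 states, 8 ε-transitions
  (d | c | b | a)* = 12 states, 12 ε-transitions
  (d | c | b | a)*b = 13 states, 12 ε-transitions
  ((d | c | b | a)*b)* = 15 states, 16 ε-transitions
  ((d | c | b | a)*b)*b = 16 states, 16 ε-transitions
  (((d | c | b | a)*b)*b)? = 18 states, 19 ε-transitions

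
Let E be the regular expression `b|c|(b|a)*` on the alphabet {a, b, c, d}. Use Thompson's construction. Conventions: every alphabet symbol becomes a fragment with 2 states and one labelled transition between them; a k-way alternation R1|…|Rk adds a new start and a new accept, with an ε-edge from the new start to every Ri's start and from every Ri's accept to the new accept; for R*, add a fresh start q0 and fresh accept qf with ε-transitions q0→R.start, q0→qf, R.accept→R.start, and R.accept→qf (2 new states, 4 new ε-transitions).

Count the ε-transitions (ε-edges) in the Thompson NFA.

Bottom-up over the parse tree:
Each of the 4 symbol leaves contributes 0 ε-transitions.
  b|a — 4 ε-transitions
  (b|a)* — 8 ε-transitions
  b|c|(b|a)* — 14 ε-transitions

14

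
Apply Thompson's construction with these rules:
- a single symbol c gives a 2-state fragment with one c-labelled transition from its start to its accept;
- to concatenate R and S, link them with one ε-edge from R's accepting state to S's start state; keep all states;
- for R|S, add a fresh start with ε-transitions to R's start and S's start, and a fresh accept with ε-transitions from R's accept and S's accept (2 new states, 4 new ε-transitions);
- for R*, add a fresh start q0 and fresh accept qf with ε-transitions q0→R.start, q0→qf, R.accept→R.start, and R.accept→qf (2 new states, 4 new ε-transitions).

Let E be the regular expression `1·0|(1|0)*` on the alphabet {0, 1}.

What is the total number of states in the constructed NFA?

Recursing over subexpressions:
Each of the 4 symbol leaves contributes a 2-state fragment.
  1·0 : 4 states
  1|0 : 6 states
  (1|0)* : 8 states
  1·0|(1|0)* : 14 states

14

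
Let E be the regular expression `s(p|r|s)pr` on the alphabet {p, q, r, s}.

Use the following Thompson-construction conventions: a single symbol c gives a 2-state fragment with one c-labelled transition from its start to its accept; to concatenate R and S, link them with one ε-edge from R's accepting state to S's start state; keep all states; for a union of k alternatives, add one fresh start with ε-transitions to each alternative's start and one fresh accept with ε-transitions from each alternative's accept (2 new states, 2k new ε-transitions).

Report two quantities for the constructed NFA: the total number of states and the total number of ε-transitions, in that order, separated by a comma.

14, 9

Bottom-up over the parse tree:
Each of the 6 symbol leaves contributes 2 states and 0 ε-transitions.
  p|r|s — 8 states, 6 ε-transitions
  s(p|r|s)pr — 14 states, 9 ε-transitions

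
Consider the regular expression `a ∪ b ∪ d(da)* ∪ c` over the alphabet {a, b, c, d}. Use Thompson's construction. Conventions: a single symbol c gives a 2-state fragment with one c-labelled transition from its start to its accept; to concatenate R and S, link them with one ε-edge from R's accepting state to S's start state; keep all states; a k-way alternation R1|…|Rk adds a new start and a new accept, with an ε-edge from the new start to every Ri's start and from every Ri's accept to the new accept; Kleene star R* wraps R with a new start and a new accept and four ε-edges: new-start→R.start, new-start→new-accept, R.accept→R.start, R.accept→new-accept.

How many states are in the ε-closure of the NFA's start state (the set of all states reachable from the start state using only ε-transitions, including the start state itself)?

Let C(F) = |ε-closure(F.start)| within fragment F, and note whether F accepts ε. Symbol fragments have C = 1 and do not accept ε. Then:
  da : same as the first factor's closure: C = 1
  (da)* : the star's fresh start ε-reaches both the body's start and the fresh accept: C = 2 + 1 = 3
  d(da)* : same as the first factor's closure: C = 1
  a ∪ b ∪ d(da)* ∪ c : C = 1 + 1 + 1 + 1 + 1 = 5 (the new accept is not ε-reachable since no branch accepts ε)

5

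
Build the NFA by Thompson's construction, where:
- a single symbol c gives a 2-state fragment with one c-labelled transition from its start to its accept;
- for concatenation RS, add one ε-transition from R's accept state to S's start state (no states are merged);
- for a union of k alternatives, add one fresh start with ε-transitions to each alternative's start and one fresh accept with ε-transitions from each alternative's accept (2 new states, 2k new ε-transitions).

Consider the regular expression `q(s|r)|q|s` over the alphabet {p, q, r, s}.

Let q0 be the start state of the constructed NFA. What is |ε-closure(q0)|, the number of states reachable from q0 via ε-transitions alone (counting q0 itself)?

Let C(F) = |ε-closure(F.start)| within fragment F, and note whether F accepts ε. Symbol fragments have C = 1 and do not accept ε. Then:
  s|r : |ε-closure| = 1 + 1 + 1 = 3 (the new accept is not ε-reachable since no branch accepts ε)
  q(s|r) : |ε-closure| equals the left operand's closure size = 1 (its accept is not ε-reachable, so the closure stops there)
  q(s|r)|q|s : |ε-closure| = 1 + 1 + 1 + 1 = 4 (the new accept is not ε-reachable since no branch accepts ε)

4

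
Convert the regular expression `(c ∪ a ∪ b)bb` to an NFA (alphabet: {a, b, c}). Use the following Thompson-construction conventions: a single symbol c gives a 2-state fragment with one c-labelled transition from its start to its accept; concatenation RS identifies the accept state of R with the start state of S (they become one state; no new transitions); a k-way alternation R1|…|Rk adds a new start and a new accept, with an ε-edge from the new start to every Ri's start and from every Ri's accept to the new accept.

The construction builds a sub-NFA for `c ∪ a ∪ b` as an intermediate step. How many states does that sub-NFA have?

8

Fragment for `c ∪ a ∪ b`:
Each of the 3 symbol leaves contributes a 2-state fragment.
  c ∪ a ∪ b : 8 states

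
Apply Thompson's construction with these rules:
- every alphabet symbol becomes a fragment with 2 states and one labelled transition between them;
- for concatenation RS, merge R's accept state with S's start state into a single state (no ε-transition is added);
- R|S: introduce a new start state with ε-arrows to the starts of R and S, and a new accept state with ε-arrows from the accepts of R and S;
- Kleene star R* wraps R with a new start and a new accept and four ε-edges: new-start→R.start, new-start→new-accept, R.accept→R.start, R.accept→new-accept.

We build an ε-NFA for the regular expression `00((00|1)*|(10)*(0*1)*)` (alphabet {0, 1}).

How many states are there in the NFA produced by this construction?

24

By structural recursion:
Each of the 9 symbol leaves contributes a 2-state fragment.
  00 : 3 states
  00|1 : 7 states
  (00|1)* : 9 states
  10 : 3 states
  (10)* : 5 states
  0* : 4 states
  0*1 : 5 states
  (0*1)* : 7 states
  (10)*(0*1)* : 11 states
  (00|1)*|(10)*(0*1)* : 22 states
  00((00|1)*|(10)*(0*1)*) : 24 states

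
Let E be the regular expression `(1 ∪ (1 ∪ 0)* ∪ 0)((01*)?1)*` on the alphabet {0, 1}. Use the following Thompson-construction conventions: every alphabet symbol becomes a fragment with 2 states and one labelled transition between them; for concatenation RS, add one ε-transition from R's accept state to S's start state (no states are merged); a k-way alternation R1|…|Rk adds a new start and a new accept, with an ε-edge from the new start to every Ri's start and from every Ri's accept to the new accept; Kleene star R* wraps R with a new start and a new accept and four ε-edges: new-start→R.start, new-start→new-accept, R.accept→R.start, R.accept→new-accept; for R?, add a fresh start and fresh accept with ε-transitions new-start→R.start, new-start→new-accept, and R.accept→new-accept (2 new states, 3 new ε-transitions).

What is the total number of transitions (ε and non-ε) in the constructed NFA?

Bottom-up over the parse tree:
Each of the 7 symbol leaves contributes 1 transition (1 symbol, 0 ε).
  1 ∪ 0 : 6 transitions (2 symbol, 4 ε)
  (1 ∪ 0)* : 10 transitions (2 symbol, 8 ε)
  1 ∪ (1 ∪ 0)* ∪ 0 : 18 transitions (4 symbol, 14 ε)
  1* : 5 transitions (1 symbol, 4 ε)
  01* : 7 transitions (2 symbol, 5 ε)
  (01*)? : 10 transitions (2 symbol, 8 ε)
  (01*)?1 : 12 transitions (3 symbol, 9 ε)
  ((01*)?1)* : 16 transitions (3 symbol, 13 ε)
  (1 ∪ (1 ∪ 0)* ∪ 0)((01*)?1)* : 35 transitions (7 symbol, 28 ε)

35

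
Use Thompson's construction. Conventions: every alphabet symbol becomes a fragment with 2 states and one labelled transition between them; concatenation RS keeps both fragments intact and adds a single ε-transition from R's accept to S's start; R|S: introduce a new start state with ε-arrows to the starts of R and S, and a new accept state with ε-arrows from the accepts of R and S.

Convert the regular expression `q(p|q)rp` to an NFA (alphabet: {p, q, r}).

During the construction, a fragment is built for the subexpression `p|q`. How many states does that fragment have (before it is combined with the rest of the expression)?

6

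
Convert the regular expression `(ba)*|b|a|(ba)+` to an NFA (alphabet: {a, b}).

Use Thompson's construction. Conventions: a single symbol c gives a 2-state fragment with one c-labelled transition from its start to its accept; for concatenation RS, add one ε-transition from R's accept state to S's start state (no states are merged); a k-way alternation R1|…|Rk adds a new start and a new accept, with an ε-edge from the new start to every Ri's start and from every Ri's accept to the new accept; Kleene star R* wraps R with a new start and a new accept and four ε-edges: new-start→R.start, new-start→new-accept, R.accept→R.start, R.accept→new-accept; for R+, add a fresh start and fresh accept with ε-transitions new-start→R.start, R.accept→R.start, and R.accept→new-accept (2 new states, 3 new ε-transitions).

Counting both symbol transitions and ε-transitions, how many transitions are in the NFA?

23

Bottom-up over the parse tree:
Each of the 6 symbol leaves contributes 1 transition (1 symbol, 0 ε).
  ba → 3 transitions (2 symbol, 1 ε)
  (ba)* → 7 transitions (2 symbol, 5 ε)
  ba → 3 transitions (2 symbol, 1 ε)
  (ba)+ → 6 transitions (2 symbol, 4 ε)
  (ba)*|b|a|(ba)+ → 23 transitions (6 symbol, 17 ε)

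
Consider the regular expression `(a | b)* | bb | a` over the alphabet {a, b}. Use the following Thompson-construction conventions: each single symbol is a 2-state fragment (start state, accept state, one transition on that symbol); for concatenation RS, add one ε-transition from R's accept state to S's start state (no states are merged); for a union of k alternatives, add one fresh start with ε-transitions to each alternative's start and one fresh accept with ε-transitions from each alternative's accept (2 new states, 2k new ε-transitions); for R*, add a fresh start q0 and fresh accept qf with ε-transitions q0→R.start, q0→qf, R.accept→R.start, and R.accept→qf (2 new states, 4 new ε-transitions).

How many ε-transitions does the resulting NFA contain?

Recursing over subexpressions:
Each of the 5 symbol leaves contributes 0 ε-transitions.
  a | b = 4 ε-transitions
  (a | b)* = 8 ε-transitions
  bb = 1 ε-transition
  (a | b)* | bb | a = 15 ε-transitions

15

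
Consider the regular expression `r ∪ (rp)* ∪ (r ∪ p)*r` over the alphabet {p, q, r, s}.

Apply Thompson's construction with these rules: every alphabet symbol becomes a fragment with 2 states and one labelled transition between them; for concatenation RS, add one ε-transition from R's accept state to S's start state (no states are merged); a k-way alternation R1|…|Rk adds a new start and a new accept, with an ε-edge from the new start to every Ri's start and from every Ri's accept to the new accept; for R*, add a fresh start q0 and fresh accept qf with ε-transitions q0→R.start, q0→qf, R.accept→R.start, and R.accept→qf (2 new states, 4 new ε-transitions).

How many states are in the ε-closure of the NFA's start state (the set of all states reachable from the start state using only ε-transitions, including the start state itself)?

Compute the ε-closure size of each fragment's start state recursively; a symbol fragment's start has no outgoing ε-edge, so its closure is just itself (size 1).
  rp → |closure| equals the left operand's closure size = 1 (its accept is not ε-reachable, so the closure stops there)
  (rp)* → new start has ε-edges to the inner start and to the new accept, so |closure| = 2 + 1 = 3
  r ∪ p → |closure| = 1 + 1 + 1 = 3 (the new accept is not ε-reachable since no branch accepts ε)
  (r ∪ p)* → new start has ε-edges to the inner start and to the new accept, so |closure| = 2 + 3 = 5
  (r ∪ p)*r → the left operand accepts ε, so the closure extends into the next operand (via the concat ε-link); |closure| = 5 + 1 = 6
  r ∪ (rp)* ∪ (r ∪ p)*r → new start ε-reaches every alternative's start; at least one alternative accepts ε, so the union's new accept is reached too: |closure| = 1 + 1 + 3 + 6 + 1 = 12

12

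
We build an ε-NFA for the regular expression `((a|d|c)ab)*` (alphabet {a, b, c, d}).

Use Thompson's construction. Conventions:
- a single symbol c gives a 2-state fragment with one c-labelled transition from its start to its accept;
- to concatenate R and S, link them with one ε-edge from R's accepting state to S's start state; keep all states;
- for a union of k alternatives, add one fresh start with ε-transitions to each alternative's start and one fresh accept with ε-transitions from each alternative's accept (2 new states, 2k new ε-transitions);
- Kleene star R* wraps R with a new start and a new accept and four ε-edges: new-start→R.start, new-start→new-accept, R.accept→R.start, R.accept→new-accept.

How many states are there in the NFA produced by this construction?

Building bottom-up:
Each of the 5 symbol leaves contributes a 2-state fragment.
  a|d|c : 8 states
  (a|d|c)ab : 12 states
  ((a|d|c)ab)* : 14 states

14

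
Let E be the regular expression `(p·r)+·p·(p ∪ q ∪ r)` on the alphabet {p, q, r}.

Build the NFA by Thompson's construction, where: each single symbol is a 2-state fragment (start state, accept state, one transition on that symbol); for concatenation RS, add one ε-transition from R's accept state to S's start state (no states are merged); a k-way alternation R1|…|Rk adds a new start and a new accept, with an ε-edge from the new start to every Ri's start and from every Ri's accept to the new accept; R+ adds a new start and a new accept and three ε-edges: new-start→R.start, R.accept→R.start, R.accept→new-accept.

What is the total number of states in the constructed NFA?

Recursing over subexpressions:
Each of the 6 symbol leaves contributes a 2-state fragment.
  p·r : 4 states
  (p·r)+ : 6 states
  p ∪ q ∪ r : 8 states
  (p·r)+·p·(p ∪ q ∪ r) : 16 states

16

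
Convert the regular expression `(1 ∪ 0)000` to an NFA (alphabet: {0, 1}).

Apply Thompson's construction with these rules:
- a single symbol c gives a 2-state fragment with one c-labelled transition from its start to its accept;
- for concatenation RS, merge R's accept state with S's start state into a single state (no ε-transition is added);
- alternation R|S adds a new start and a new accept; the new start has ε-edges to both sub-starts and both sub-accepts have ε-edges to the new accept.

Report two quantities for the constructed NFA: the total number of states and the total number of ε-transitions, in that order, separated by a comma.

9, 4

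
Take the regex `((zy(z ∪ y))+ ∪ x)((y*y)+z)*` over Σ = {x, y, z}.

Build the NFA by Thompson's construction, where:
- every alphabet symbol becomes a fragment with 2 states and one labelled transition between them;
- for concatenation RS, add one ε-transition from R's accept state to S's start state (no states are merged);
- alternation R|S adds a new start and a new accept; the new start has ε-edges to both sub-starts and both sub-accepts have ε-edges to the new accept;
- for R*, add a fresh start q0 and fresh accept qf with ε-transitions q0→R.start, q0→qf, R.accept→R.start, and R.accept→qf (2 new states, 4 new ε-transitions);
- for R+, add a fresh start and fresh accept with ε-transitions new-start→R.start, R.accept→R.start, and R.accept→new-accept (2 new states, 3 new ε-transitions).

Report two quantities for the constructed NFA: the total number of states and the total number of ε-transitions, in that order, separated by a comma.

28, 27

Building bottom-up:
Each of the 8 symbol leaves contributes 2 states and 0 ε-transitions.
  z ∪ y → 6 states, 4 ε-transitions
  zy(z ∪ y) → 10 states, 6 ε-transitions
  (zy(z ∪ y))+ → 12 states, 9 ε-transitions
  (zy(z ∪ y))+ ∪ x → 16 states, 13 ε-transitions
  y* → 4 states, 4 ε-transitions
  y*y → 6 states, 5 ε-transitions
  (y*y)+ → 8 states, 8 ε-transitions
  (y*y)+z → 10 states, 9 ε-transitions
  ((y*y)+z)* → 12 states, 13 ε-transitions
  ((zy(z ∪ y))+ ∪ x)((y*y)+z)* → 28 states, 27 ε-transitions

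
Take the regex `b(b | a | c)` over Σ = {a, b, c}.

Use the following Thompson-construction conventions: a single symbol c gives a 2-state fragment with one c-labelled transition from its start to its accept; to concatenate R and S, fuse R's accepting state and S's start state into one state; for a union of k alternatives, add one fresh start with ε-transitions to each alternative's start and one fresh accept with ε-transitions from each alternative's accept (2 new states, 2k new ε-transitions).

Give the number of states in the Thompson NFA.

9

Recursing over subexpressions:
Each of the 4 symbol leaves contributes a 2-state fragment.
  b | a | c — 8 states
  b(b | a | c) — 9 states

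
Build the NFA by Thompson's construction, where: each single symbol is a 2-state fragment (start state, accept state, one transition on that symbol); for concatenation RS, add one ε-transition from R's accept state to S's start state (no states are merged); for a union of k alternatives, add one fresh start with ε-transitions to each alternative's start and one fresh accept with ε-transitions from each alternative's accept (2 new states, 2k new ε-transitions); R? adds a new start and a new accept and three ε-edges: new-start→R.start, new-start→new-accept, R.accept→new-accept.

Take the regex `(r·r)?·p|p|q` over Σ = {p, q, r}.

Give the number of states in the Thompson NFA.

14

By structural recursion:
Each of the 5 symbol leaves contributes a 2-state fragment.
  r·r : 4 states
  (r·r)? : 6 states
  (r·r)?·p : 8 states
  (r·r)?·p|p|q : 14 states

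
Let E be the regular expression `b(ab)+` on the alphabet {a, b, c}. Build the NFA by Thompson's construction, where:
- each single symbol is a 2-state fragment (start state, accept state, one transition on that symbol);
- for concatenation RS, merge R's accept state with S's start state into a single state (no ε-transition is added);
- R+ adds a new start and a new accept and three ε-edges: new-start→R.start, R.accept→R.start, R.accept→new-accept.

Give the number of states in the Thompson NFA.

6

Recursing over subexpressions:
Each of the 3 symbol leaves contributes a 2-state fragment.
  ab : 3 states
  (ab)+ : 5 states
  b(ab)+ : 6 states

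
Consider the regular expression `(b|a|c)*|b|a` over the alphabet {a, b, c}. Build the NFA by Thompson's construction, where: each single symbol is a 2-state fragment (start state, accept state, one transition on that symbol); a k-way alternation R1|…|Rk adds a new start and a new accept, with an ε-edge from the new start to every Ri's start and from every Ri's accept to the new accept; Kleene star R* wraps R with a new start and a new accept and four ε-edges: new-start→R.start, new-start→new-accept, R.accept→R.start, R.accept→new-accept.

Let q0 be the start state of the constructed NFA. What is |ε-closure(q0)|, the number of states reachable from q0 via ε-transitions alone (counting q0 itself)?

Compute the ε-closure size of each fragment's start state recursively; a symbol fragment's start has no outgoing ε-edge, so its closure is just itself (size 1).
  b|a|c — new start ε-reaches every alternative's start; none of them accept ε, so the new accept is not reached: |ε-closure| = 1 + 1 + 1 + 1 = 4
  (b|a|c)* — |ε-closure| = 1 (new start) + 4 (body) + 1 (new accept) = 6
  (b|a|c)*|b|a — |ε-closure| = 1 (new start) + (6 + 1 + 1) + 1 (new accept, since some branch ε-reaches its own accept) = 10

10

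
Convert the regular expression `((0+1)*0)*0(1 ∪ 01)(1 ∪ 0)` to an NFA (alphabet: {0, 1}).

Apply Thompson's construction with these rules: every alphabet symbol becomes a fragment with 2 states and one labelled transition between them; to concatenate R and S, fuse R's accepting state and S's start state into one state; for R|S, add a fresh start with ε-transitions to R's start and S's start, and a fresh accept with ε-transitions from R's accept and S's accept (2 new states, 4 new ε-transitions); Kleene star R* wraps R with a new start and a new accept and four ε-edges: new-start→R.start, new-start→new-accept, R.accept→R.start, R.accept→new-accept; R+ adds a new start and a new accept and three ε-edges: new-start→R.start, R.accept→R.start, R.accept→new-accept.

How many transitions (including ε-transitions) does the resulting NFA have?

28

By structural recursion:
Each of the 9 symbol leaves contributes 1 transition (1 symbol, 0 ε).
  0+ : 4 transitions (1 symbol, 3 ε)
  0+1 : 5 transitions (2 symbol, 3 ε)
  (0+1)* : 9 transitions (2 symbol, 7 ε)
  (0+1)*0 : 10 transitions (3 symbol, 7 ε)
  ((0+1)*0)* : 14 transitions (3 symbol, 11 ε)
  01 : 2 transitions (2 symbol, 0 ε)
  1 ∪ 01 : 7 transitions (3 symbol, 4 ε)
  1 ∪ 0 : 6 transitions (2 symbol, 4 ε)
  ((0+1)*0)*0(1 ∪ 01)(1 ∪ 0) : 28 transitions (9 symbol, 19 ε)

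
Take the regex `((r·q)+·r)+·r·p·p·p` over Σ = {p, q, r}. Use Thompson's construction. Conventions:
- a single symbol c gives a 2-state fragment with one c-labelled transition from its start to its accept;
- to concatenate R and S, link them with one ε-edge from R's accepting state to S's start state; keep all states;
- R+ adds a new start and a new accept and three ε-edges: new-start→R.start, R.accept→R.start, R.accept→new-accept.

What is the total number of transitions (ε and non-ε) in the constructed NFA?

19

Bottom-up over the parse tree:
Each of the 7 symbol leaves contributes 1 transition (1 symbol, 0 ε).
  r·q — 3 transitions (2 symbol, 1 ε)
  (r·q)+ — 6 transitions (2 symbol, 4 ε)
  (r·q)+·r — 8 transitions (3 symbol, 5 ε)
  ((r·q)+·r)+ — 11 transitions (3 symbol, 8 ε)
  ((r·q)+·r)+·r·p·p·p — 19 transitions (7 symbol, 12 ε)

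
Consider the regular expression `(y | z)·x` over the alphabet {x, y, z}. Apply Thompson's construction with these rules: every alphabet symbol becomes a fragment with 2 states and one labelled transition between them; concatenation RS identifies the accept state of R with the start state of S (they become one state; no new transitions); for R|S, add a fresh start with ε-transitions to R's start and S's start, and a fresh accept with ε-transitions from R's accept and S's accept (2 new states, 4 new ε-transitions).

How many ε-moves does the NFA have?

Recursing over subexpressions:
Each of the 3 symbol leaves contributes 0 ε-transitions.
  y | z : 4 ε-transitions
  (y | z)·x : 4 ε-transitions

4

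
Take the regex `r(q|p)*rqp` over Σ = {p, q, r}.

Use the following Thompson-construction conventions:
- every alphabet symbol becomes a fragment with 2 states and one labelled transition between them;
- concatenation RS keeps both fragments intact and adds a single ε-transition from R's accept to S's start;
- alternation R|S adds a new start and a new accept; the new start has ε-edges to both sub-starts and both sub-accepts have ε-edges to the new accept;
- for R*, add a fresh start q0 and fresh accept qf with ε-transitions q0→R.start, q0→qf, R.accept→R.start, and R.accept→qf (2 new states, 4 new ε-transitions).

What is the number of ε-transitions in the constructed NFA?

12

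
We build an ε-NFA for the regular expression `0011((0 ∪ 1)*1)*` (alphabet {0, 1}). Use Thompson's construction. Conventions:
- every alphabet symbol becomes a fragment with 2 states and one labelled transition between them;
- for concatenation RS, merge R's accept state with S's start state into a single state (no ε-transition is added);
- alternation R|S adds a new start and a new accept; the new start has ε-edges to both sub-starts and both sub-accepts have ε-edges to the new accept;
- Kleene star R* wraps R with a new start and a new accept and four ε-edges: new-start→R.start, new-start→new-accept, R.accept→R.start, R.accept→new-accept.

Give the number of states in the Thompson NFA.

Building bottom-up:
Each of the 7 symbol leaves contributes a 2-state fragment.
  0 ∪ 1 : 6 states
  (0 ∪ 1)* : 8 states
  (0 ∪ 1)*1 : 9 states
  ((0 ∪ 1)*1)* : 11 states
  0011((0 ∪ 1)*1)* : 15 states

15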